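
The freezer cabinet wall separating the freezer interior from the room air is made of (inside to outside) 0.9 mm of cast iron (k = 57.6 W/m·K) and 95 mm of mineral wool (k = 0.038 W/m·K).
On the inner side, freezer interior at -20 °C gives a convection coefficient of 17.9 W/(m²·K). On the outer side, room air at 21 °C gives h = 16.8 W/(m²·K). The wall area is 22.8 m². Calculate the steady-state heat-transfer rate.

Using the resistance-network approach (series):
R_inner film = 1/(h_i·A) = 1/(17.9×22.8) = 0.00245 K/W
R_cast iron = L/(kA) = 0.0009/(57.6×22.8) = 6.853×10^-7 K/W
R_mineral wool = L/(kA) = 0.095/(0.038×22.8) = 0.1096 K/W
R_outer film = 1/(h_o·A) = 1/(16.8×22.8) = 0.002611 K/W
R_total = 0.1147 K/W
Q = ΔT / R_total = 41 / 0.1147

Q ≈ 357 W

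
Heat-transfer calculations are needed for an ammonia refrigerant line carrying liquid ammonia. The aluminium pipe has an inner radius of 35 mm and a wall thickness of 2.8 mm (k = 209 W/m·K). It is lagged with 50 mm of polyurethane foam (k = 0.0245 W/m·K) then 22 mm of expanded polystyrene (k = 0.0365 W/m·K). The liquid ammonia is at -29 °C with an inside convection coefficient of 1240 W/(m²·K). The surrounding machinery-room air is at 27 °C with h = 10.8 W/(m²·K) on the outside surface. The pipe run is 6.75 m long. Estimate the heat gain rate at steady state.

Q ≈ 57.4 W

Radial resistances (cylindrical: R_cond = ln(r_o/r_i)/(2πkL), R_conv = 1/(h·2πrL)):
R_inner film = 1/(h_i·2πr₁L) = 1/(1240×2π×0.035×6.75) = 5.433×10^-4 K/W
R_aluminium pipe wall = ln(37.8/35)/(2π×209×6.75) = 8.682×10^-6 K/W
R_polyurethane foam = ln(87.8/37.8)/(2π×0.0245×6.75) = 0.8111 K/W
R_expanded polystyrene = ln(109.8/87.8)/(2π×0.0365×6.75) = 0.1444 K/W
R_outer film = 1/(h_o·2πr_oL) = 1/(10.8×2π×0.1098×6.75) = 0.01988 K/W
R_total = 0.9759 K/W
Q = ΔT/R_total = 56/0.9759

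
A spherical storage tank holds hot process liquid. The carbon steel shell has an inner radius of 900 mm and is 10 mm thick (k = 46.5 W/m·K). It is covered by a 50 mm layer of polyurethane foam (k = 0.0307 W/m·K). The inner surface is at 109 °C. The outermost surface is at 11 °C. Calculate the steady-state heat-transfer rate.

Q ≈ 660 W

Each spherical layer contributes R = (1/r_i − 1/r_o)/(4πk):
R_carbon steel shell = (1/0.9 − 1/0.91)/(4π×46.5) = 2.09×10^-5 K/W
R_polyurethane foam = (1/0.91 − 1/0.96)/(4π×0.0307) = 0.1484 K/W
R_total = 0.1484 K/W
Q = ΔT/R_total = 98/0.1484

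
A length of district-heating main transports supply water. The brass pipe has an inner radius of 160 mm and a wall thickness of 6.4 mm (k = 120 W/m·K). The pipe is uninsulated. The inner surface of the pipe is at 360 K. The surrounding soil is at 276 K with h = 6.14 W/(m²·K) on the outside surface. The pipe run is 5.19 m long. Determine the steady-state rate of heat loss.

Q ≈ 2800 W

Cylindrical conduction, so R = ln(r₂/r₁)/(2πkL) per layer, in series:
R_brass pipe wall = ln(166.4/160)/(2π×120×5.19) = 1.002×10^-5 K/W
R_outer film = 1/(h_o·2πr_oL) = 1/(6.14×2π×0.1664×5.19) = 0.03001 K/W
R_total = 0.03002 K/W
Q = ΔT/R_total = 84/0.03002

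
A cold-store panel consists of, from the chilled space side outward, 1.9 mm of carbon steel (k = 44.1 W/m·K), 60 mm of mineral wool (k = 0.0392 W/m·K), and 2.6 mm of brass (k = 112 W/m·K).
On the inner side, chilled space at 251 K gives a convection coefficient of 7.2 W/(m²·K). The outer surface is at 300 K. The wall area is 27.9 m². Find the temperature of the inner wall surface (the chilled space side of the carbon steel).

T ≈ 255 K

Series thermal resistances:
R_inner film = 1/(h_i·A) = 1/(7.2×27.9) = 0.004978 K/W
R_carbon steel = L/(kA) = 0.0019/(44.1×27.9) = 1.544×10^-6 K/W
R_mineral wool = L/(kA) = 0.06/(0.0392×27.9) = 0.05486 K/W
R_brass = L/(kA) = 0.0026/(112×27.9) = 8.321×10^-7 K/W
R_total = 0.05984 K/W;  Q = ΔT/R_total = 49/0.05984 = 818.8 W
T_interface = T_inner + Q·ΣR(inner→interface) = 251 + 819×0.004978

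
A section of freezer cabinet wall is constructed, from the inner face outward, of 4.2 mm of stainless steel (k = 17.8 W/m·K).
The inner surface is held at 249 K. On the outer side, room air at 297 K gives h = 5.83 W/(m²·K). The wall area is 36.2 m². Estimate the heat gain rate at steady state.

Q ≈ 10100 W

Treating each layer as a thermal resistance in series:
R_stainless steel = L/(kA) = 0.0042/(17.8×36.2) = 6.518×10^-6 K/W
R_outer film = 1/(h_o·A) = 1/(5.83×36.2) = 0.004738 K/W
R_total = 0.004745 K/W
Q = ΔT / R_total = 48 / 0.004745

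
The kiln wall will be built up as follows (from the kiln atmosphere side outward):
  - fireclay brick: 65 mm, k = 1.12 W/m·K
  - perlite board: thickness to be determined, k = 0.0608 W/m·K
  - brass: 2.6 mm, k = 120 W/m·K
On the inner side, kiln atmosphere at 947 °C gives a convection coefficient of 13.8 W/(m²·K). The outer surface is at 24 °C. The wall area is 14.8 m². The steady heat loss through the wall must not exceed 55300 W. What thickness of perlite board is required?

Using the resistance-network approach (series):
R_inner film = 1/(h_i·A) = 1/(13.8×14.8) = 0.004896 K/W
R_fireclay brick = L/(kA) = 0.065/(1.12×14.8) = 0.003921 K/W
R_brass = L/(kA) = 0.0026/(120×14.8) = 1.464×10^-6 K/W
Sum of the known resistances R_other = 0.008819 K/W
Required total resistance R_tot = ΔT/Q_allow = 923/55300 = 0.01669 K/W
R_perlite board = R_tot − R_other = 0.007872 K/W
L = R·k·A = 0.007872×0.0608×14.8

L ≈ 7.08 mm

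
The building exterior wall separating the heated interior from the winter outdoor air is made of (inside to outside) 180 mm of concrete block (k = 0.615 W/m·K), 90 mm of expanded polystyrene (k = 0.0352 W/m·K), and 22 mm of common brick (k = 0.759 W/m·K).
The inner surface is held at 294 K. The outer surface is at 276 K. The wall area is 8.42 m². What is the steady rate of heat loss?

Q ≈ 52.7 W

Thermal resistances in series:
R_concrete block = L/(kA) = 0.18/(0.615×8.42) = 0.03476 K/W
R_expanded polystyrene = L/(kA) = 0.09/(0.0352×8.42) = 0.3037 K/W
R_common brick = L/(kA) = 0.022/(0.759×8.42) = 0.003442 K/W
R_total = 0.3419 K/W
Q = ΔT / R_total = 18 / 0.3419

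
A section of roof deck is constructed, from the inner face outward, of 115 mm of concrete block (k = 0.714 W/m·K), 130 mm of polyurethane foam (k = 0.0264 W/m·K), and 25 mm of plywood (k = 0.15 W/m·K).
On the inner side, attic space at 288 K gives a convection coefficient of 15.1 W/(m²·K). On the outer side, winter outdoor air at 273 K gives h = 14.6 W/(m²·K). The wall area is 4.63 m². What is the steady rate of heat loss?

Thermal resistances in series:
R_inner film = 1/(h_i·A) = 1/(15.1×4.63) = 0.0143 K/W
R_concrete block = L/(kA) = 0.115/(0.714×4.63) = 0.03479 K/W
R_polyurethane foam = L/(kA) = 0.13/(0.0264×4.63) = 1.064 K/W
R_plywood = L/(kA) = 0.025/(0.15×4.63) = 0.036 K/W
R_outer film = 1/(h_o·A) = 1/(14.6×4.63) = 0.01479 K/W
R_total = 1.163 K/W
Q = ΔT / R_total = 15 / 1.163

Q ≈ 12.9 W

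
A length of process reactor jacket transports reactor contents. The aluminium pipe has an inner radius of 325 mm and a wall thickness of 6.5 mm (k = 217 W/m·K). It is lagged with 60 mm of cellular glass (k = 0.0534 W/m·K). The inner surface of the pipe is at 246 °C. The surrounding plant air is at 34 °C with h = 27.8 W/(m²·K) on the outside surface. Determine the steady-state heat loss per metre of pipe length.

q′ ≈ 415 W/m

For a radial system each layer contributes R = ln(r_out/r_in)/(2πkL); films add R = 1/(hA).
R_aluminium pipe wall = ln(331.5/325)/(2π×217×1) = 1.452×10^-5 K/W
R_cellular glass = ln(391.5/331.5)/(2π×0.0534×1) = 0.4958 K/W
R_outer film = 1/(h_o·2πr_oL) = 1/(27.8×2π×0.3915×1) = 0.01462 K/W
R_total = 0.5105 K/W
Q = ΔT/R_total = 212/0.5105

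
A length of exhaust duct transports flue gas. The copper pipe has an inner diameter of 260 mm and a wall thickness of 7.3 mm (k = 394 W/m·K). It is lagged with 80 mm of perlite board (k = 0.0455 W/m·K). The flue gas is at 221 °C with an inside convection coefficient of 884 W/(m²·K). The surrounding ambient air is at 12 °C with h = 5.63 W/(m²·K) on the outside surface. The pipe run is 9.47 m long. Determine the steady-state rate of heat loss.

Per-layer cylindrical resistances, series-summed:
R_inner film = 1/(h_i·2πr₁L) = 1/(884×2π×0.13×9.47) = 1.462×10^-4 K/W
R_copper pipe wall = ln(137.3/130)/(2π×394×9.47) = 2.33×10^-6 K/W
R_perlite board = ln(217.3/137.3)/(2π×0.0455×9.47) = 0.1696 K/W
R_outer film = 1/(h_o·2πr_oL) = 1/(5.63×2π×0.2173×9.47) = 0.01374 K/W
R_total = 0.1835 K/W
Q = ΔT/R_total = 209/0.1835

Q ≈ 1140 W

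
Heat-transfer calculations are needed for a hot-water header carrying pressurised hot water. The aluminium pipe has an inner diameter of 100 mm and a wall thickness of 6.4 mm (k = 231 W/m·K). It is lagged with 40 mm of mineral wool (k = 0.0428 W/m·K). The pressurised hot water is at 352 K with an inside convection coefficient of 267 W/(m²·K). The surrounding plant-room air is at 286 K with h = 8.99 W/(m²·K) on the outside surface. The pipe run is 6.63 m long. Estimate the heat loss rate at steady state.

For a radial system each layer contributes R = ln(r_out/r_in)/(2πkL); films add R = 1/(hA).
R_inner film = 1/(h_i·2πr₁L) = 1/(267×2π×0.05×6.63) = 0.001798 K/W
R_aluminium pipe wall = ln(56.4/50)/(2π×231×6.63) = 1.252×10^-5 K/W
R_mineral wool = ln(96.4/56.4)/(2π×0.0428×6.63) = 0.3006 K/W
R_outer film = 1/(h_o·2πr_oL) = 1/(8.99×2π×0.0964×6.63) = 0.0277 K/W
R_total = 0.3302 K/W
Q = ΔT/R_total = 66/0.3302

Q ≈ 200 W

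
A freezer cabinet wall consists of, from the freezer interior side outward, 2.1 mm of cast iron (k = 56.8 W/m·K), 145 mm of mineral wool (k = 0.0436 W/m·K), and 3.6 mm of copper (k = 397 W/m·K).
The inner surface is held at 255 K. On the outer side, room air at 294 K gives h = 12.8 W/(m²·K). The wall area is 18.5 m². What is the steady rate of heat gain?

Treating each layer as a thermal resistance in series:
R_cast iron = L/(kA) = 0.0021/(56.8×18.5) = 1.998×10^-6 K/W
R_mineral wool = L/(kA) = 0.145/(0.0436×18.5) = 0.1798 K/W
R_copper = L/(kA) = 0.0036/(397×18.5) = 4.902×10^-7 K/W
R_outer film = 1/(h_o·A) = 1/(12.8×18.5) = 0.004223 K/W
R_total = 0.184 K/W
Q = ΔT / R_total = 39 / 0.184

Q ≈ 212 W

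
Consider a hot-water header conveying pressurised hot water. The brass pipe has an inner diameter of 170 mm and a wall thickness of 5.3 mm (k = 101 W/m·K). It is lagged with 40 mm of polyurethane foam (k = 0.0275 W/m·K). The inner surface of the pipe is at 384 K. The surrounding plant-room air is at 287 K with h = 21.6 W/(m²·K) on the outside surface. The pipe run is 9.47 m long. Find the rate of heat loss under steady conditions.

Q ≈ 422 W

Per-layer cylindrical resistances, series-summed:
R_brass pipe wall = ln(90.3/85)/(2π×101×9.47) = 1.006×10^-5 K/W
R_polyurethane foam = ln(130.3/90.3)/(2π×0.0275×9.47) = 0.2241 K/W
R_outer film = 1/(h_o·2πr_oL) = 1/(21.6×2π×0.1303×9.47) = 0.005971 K/W
R_total = 0.2301 K/W
Q = ΔT/R_total = 97/0.2301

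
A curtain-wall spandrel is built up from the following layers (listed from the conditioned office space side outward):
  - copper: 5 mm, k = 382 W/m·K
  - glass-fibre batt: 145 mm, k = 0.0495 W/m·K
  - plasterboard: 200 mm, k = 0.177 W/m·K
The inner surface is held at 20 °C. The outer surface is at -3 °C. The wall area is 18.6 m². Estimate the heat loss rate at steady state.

Thermal resistances in series:
R_copper = L/(kA) = 0.005/(382×18.6) = 7.037×10^-7 K/W
R_glass-fibre batt = L/(kA) = 0.145/(0.0495×18.6) = 0.1575 K/W
R_plasterboard = L/(kA) = 0.2/(0.177×18.6) = 0.06075 K/W
R_total = 0.2182 K/W
Q = ΔT / R_total = 23 / 0.2182

Q ≈ 105 W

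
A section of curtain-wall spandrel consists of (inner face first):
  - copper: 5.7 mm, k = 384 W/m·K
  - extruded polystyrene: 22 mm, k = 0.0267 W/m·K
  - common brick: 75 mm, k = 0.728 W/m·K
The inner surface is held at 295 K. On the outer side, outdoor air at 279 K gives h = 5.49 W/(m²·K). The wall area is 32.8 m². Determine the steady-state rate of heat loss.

Thermal resistances in series:
R_copper = L/(kA) = 0.0057/(384×32.8) = 4.526×10^-7 K/W
R_extruded polystyrene = L/(kA) = 0.022/(0.0267×32.8) = 0.02512 K/W
R_common brick = L/(kA) = 0.075/(0.728×32.8) = 0.003141 K/W
R_outer film = 1/(h_o·A) = 1/(5.49×32.8) = 0.005553 K/W
R_total = 0.03382 K/W
Q = ΔT / R_total = 16 / 0.03382

Q ≈ 473 W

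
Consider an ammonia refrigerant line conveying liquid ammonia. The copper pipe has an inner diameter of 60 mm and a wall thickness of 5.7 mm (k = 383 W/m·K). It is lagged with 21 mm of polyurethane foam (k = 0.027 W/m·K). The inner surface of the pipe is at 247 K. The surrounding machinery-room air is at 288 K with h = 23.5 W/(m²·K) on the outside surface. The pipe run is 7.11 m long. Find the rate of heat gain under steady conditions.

Treating each annulus and film as a series resistance:
R_copper pipe wall = ln(35.7/30)/(2π×383×7.11) = 1.017×10^-5 K/W
R_polyurethane foam = ln(56.7/35.7)/(2π×0.027×7.11) = 0.3835 K/W
R_outer film = 1/(h_o·2πr_oL) = 1/(23.5×2π×0.0567×7.11) = 0.0168 K/W
R_total = 0.4004 K/W
Q = ΔT/R_total = 41/0.4004

Q ≈ 102 W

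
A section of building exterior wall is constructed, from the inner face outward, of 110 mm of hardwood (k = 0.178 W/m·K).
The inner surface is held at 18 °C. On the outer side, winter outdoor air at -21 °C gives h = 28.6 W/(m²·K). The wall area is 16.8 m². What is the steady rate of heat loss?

Q ≈ 1000 W

Series thermal resistances:
R_hardwood = L/(kA) = 0.11/(0.178×16.8) = 0.03678 K/W
R_outer film = 1/(h_o·A) = 1/(28.6×16.8) = 0.002081 K/W
R_total = 0.03887 K/W
Q = ΔT / R_total = 39 / 0.03887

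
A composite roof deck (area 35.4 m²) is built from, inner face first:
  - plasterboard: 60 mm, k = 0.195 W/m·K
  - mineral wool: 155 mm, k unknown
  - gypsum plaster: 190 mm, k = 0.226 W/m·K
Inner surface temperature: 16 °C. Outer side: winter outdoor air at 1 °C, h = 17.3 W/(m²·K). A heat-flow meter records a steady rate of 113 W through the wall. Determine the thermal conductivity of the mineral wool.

Series thermal resistances:
R_plasterboard = L/(kA) = 0.06/(0.195×35.4) = 0.008692 K/W
R_gypsum plaster = L/(kA) = 0.19/(0.226×35.4) = 0.02375 K/W
R_outer film = 1/(h_o·A) = 1/(17.3×35.4) = 0.001633 K/W
Sum of known resistances R_other = 0.03407 K/W
Total R = ΔT/Q = 15/113 = 0.1327 K/W
R_mineral wool = R_total − R_other = 0.09867 K/W
k = L/(R·A) = 0.155/(0.09867×35.4)

k ≈ 0.0444 W/(m·K)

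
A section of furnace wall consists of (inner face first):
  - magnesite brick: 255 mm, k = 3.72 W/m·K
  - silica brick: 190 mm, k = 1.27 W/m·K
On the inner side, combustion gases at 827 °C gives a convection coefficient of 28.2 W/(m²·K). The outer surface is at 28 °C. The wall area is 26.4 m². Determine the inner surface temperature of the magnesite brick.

Model the wall as resistances in series:
R_inner film = 1/(h_i·A) = 1/(28.2×26.4) = 0.001343 K/W
R_magnesite brick = L/(kA) = 0.255/(3.72×26.4) = 0.002597 K/W
R_silica brick = L/(kA) = 0.19/(1.27×26.4) = 0.005667 K/W
R_total = 0.009607 K/W;  Q = ΔT/R_total = 799/0.009607 = 83170 W
T_interface = T_inner − Q·ΣR(inner→interface) = 827 − 83200×0.001343

T ≈ 715 °C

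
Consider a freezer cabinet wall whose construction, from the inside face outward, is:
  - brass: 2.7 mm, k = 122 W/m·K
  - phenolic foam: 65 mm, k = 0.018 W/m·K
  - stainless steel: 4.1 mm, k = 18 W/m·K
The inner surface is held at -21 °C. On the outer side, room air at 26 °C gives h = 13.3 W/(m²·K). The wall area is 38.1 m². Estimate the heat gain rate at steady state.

Model the wall as resistances in series:
R_brass = L/(kA) = 0.0027/(122×38.1) = 5.809×10^-7 K/W
R_phenolic foam = L/(kA) = 0.065/(0.018×38.1) = 0.09478 K/W
R_stainless steel = L/(kA) = 0.0041/(18×38.1) = 5.978×10^-6 K/W
R_outer film = 1/(h_o·A) = 1/(13.3×38.1) = 0.001973 K/W
R_total = 0.09676 K/W
Q = ΔT / R_total = 47 / 0.09676

Q ≈ 486 W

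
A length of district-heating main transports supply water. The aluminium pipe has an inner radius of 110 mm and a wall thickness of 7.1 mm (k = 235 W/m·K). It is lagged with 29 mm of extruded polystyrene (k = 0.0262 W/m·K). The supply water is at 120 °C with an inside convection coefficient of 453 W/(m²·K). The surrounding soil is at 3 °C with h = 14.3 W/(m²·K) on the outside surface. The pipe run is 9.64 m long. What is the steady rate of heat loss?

Per-layer cylindrical resistances, series-summed:
R_inner film = 1/(h_i·2πr₁L) = 1/(453×2π×0.11×9.64) = 3.313×10^-4 K/W
R_aluminium pipe wall = ln(117.1/110)/(2π×235×9.64) = 4.394×10^-6 K/W
R_extruded polystyrene = ln(146.1/117.1)/(2π×0.0262×9.64) = 0.1394 K/W
R_outer film = 1/(h_o·2πr_oL) = 1/(14.3×2π×0.1461×9.64) = 0.007902 K/W
R_total = 0.1477 K/W
Q = ΔT/R_total = 117/0.1477

Q ≈ 792 W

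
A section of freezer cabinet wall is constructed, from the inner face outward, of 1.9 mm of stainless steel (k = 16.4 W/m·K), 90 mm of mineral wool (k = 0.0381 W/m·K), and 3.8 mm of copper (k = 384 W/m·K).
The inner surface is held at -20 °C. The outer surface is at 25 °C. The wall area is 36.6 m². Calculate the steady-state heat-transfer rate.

Thermal resistances in series:
R_stainless steel = L/(kA) = 0.0019/(16.4×36.6) = 3.165×10^-6 K/W
R_mineral wool = L/(kA) = 0.09/(0.0381×36.6) = 0.06454 K/W
R_copper = L/(kA) = 0.0038/(384×36.6) = 2.704×10^-7 K/W
R_total = 0.06454 K/W
Q = ΔT / R_total = 45 / 0.06454

Q ≈ 697 W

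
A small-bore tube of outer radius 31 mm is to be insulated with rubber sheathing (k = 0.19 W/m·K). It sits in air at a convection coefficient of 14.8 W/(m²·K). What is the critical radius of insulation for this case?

r_cr ≈ 12.8 mm

For a cylinder r_cr = k/h = 0.19/14.8
r_cr = 12.8 mm; since the bare radius (31 mm) is above r_cr, any added insulation will reduce heat loss.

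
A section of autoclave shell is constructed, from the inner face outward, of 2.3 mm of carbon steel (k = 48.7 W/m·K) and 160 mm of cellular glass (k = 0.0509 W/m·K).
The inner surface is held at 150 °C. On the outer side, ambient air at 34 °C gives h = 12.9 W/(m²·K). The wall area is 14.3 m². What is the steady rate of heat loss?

Series thermal resistances:
R_carbon steel = L/(kA) = 0.0023/(48.7×14.3) = 3.303×10^-6 K/W
R_cellular glass = L/(kA) = 0.16/(0.0509×14.3) = 0.2198 K/W
R_outer film = 1/(h_o·A) = 1/(12.9×14.3) = 0.005421 K/W
R_total = 0.2252 K/W
Q = ΔT / R_total = 116 / 0.2252

Q ≈ 515 W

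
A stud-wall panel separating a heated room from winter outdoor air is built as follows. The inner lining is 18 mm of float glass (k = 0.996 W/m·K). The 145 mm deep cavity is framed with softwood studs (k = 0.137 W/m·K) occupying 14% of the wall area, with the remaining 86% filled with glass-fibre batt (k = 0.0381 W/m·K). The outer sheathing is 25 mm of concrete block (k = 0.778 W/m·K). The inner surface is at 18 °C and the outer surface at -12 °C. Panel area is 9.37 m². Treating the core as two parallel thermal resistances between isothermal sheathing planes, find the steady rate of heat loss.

Q ≈ 98.9 W

Sheathing layers in series; stud and cavity paths in parallel between them.
R_inner = 0.018/(0.996×9.37) = 0.001929 K/W
R_stud  = 0.145/(0.137×0.14×9.37) = 0.8068 K/W
R_cav   = 0.145/(0.0381×0.86×9.37) = 0.4723 K/W
1/R_core = 1/R_stud + 1/R_cav → R_core = 0.2979 K/W
R_outer = 0.025/(0.778×9.37) = 0.003429 K/W
R_total = 0.3033 K/W
Q = ΔT/R_total = 30/0.3033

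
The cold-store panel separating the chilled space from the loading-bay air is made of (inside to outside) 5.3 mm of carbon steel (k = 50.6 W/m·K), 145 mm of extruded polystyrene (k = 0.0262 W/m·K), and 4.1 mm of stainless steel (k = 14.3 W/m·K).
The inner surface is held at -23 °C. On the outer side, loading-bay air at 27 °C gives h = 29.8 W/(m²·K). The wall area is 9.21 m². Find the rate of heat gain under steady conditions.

Q ≈ 82.7 W

Thermal resistances in series:
R_carbon steel = L/(kA) = 0.0053/(50.6×9.21) = 1.137×10^-5 K/W
R_extruded polystyrene = L/(kA) = 0.145/(0.0262×9.21) = 0.6009 K/W
R_stainless steel = L/(kA) = 0.0041/(14.3×9.21) = 3.113×10^-5 K/W
R_outer film = 1/(h_o·A) = 1/(29.8×9.21) = 0.003644 K/W
R_total = 0.6046 K/W
Q = ΔT / R_total = 50 / 0.6046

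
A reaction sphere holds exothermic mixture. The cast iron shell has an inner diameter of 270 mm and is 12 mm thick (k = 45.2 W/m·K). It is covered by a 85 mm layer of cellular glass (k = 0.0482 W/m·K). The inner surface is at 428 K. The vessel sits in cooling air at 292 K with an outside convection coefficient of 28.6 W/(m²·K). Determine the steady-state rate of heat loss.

Q ≈ 32.6 W

Spherical conduction: R = (1/r_in − 1/r_out)/(4πk) per layer; series-sum.
R_cast iron shell = (1/0.135 − 1/0.147)/(4π×45.2) = 0.001065 K/W
R_cellular glass = (1/0.147 − 1/0.232)/(4π×0.0482) = 4.115 K/W
R_outer film = 1/(h·4πr_o²) = 1/(28.6×4π×0.232²) = 0.05169 K/W
R_total = 4.168 K/W
Q = ΔT/R_total = 136/4.168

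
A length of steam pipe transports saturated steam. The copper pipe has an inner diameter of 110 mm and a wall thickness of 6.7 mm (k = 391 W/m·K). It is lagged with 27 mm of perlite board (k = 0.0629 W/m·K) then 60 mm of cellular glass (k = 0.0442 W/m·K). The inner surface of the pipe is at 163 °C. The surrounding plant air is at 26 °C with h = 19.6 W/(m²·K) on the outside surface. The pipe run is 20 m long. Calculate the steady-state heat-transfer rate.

Cylindrical conduction, so R = ln(r₂/r₁)/(2πkL) per layer, in series:
R_copper pipe wall = ln(61.7/55)/(2π×391×20) = 2.34×10^-6 K/W
R_perlite board = ln(88.7/61.7)/(2π×0.0629×20) = 0.04592 K/W
R_cellular glass = ln(148.7/88.7)/(2π×0.0442×20) = 0.09302 K/W
R_outer film = 1/(h_o·2πr_oL) = 1/(19.6×2π×0.1487×20) = 0.00273 K/W
R_total = 0.1417 K/W
Q = ΔT/R_total = 137/0.1417

Q ≈ 967 W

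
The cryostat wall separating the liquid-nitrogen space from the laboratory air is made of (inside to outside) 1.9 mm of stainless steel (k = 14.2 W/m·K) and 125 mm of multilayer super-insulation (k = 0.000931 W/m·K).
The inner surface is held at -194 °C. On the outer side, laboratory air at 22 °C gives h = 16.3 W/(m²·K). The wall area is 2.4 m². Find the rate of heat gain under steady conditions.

Q ≈ 3.86 W

Series thermal resistances:
R_stainless steel = L/(kA) = 0.0019/(14.2×2.4) = 5.575×10^-5 K/W
R_multilayer super-insulation = L/(kA) = 0.125/(0.000931×2.4) = 55.94 K/W
R_outer film = 1/(h_o·A) = 1/(16.3×2.4) = 0.02556 K/W
R_total = 55.97 K/W
Q = ΔT / R_total = 216 / 55.97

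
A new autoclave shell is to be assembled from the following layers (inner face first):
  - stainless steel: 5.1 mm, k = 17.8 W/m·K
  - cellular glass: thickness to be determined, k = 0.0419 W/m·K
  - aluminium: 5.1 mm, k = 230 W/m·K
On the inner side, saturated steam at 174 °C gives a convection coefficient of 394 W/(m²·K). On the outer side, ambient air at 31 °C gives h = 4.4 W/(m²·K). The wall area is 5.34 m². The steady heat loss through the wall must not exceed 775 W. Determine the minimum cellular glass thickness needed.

L ≈ 31.6 mm

Model the wall as resistances in series:
R_inner film = 1/(h_i·A) = 1/(394×5.34) = 4.753×10^-4 K/W
R_stainless steel = L/(kA) = 0.0051/(17.8×5.34) = 5.365×10^-5 K/W
R_aluminium = L/(kA) = 0.0051/(230×5.34) = 4.152×10^-6 K/W
R_outer film = 1/(h_o·A) = 1/(4.4×5.34) = 0.04256 K/W
Sum of the known resistances R_other = 0.04309 K/W
Required total resistance R_tot = ΔT/Q_allow = 143/775 = 0.1845 K/W
R_cellular glass = R_tot − R_other = 0.1414 K/W
L = R·k·A = 0.1414×0.0419×5.34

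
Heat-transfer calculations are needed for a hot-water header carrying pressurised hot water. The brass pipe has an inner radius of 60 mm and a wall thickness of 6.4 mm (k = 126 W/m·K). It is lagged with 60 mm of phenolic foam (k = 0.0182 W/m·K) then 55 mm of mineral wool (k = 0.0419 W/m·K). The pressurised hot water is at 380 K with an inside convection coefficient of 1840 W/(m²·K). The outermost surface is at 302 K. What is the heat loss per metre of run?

Per-layer cylindrical resistances, series-summed:
R_inner film = 1/(h_i·2πr₁L) = 1/(1840×2π×0.06×1) = 0.001442 K/W
R_brass pipe wall = ln(66.4/60)/(2π×126×1) = 1.28×10^-4 K/W
R_phenolic foam = ln(126.4/66.4)/(2π×0.0182×1) = 5.629 K/W
R_mineral wool = ln(181.4/126.4)/(2π×0.0419×1) = 1.372 K/W
R_total = 7.003 K/W
Q = ΔT/R_total = 78/7.003

q′ ≈ 11.1 W/m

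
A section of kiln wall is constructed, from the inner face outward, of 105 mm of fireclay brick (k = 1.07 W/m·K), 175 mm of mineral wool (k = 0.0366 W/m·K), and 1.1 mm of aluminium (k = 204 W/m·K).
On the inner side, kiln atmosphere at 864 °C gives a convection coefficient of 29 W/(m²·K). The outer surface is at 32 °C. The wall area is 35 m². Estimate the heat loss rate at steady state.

Using the resistance-network approach (series):
R_inner film = 1/(h_i·A) = 1/(29×35) = 9.852×10^-4 K/W
R_fireclay brick = L/(kA) = 0.105/(1.07×35) = 0.002804 K/W
R_mineral wool = L/(kA) = 0.175/(0.0366×35) = 0.1366 K/W
R_aluminium = L/(kA) = 0.0011/(204×35) = 1.541×10^-7 K/W
R_total = 0.1404 K/W
Q = ΔT / R_total = 832 / 0.1404

Q ≈ 5930 W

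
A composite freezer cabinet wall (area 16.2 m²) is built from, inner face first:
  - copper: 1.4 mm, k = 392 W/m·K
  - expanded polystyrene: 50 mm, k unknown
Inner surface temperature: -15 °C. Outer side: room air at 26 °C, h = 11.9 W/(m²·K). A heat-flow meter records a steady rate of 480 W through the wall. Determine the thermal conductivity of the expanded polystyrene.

Thermal resistances in series:
R_copper = L/(kA) = 0.0014/(392×16.2) = 2.205×10^-7 K/W
R_outer film = 1/(h_o·A) = 1/(11.9×16.2) = 0.005187 K/W
Sum of known resistances R_other = 0.005187 K/W
Total R = ΔT/Q = 41/480 = 0.08542 K/W
R_expanded polystyrene = R_total − R_other = 0.08023 K/W
k = L/(R·A) = 0.05/(0.08023×16.2)

k ≈ 0.0385 W/(m·K)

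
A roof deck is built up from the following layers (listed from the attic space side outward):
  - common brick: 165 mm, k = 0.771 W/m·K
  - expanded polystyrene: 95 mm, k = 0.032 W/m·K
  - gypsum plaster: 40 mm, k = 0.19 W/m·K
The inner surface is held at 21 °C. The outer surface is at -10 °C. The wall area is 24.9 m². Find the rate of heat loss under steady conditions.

Thermal resistances in series:
R_common brick = L/(kA) = 0.165/(0.771×24.9) = 0.008595 K/W
R_expanded polystyrene = L/(kA) = 0.095/(0.032×24.9) = 0.1192 K/W
R_gypsum plaster = L/(kA) = 0.04/(0.19×24.9) = 0.008455 K/W
R_total = 0.1363 K/W
Q = ΔT / R_total = 31 / 0.1363

Q ≈ 227 W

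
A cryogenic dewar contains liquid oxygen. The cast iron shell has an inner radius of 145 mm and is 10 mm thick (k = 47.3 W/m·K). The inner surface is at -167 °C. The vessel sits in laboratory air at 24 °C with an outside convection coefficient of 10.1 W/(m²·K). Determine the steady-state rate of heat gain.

For a spherical shell R = (1/r₁ − 1/r₂)/(4πk); film R = 1/(h·4πr²). In series:
R_cast iron shell = (1/0.145 − 1/0.155)/(4π×47.3) = 7.486×10^-4 K/W
R_outer film = 1/(h·4πr_o²) = 1/(10.1×4π×0.155²) = 0.3279 K/W
R_total = 0.3287 K/W
Q = ΔT/R_total = 191/0.3287

Q ≈ 581 W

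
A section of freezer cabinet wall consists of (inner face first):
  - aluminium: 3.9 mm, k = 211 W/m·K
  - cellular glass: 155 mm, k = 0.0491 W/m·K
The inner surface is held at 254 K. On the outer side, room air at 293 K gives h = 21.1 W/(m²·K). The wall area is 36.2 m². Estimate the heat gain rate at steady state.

Thermal resistances in series:
R_aluminium = L/(kA) = 0.0039/(211×36.2) = 5.106×10^-7 K/W
R_cellular glass = L/(kA) = 0.155/(0.0491×36.2) = 0.08721 K/W
R_outer film = 1/(h_o·A) = 1/(21.1×36.2) = 0.001309 K/W
R_total = 0.08851 K/W
Q = ΔT / R_total = 39 / 0.08851

Q ≈ 441 W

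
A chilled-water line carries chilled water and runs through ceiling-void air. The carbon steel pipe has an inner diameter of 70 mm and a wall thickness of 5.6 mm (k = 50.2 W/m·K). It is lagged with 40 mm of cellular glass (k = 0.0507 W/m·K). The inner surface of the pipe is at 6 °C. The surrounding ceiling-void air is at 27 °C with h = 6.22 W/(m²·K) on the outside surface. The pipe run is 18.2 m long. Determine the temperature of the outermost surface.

T ≈ 24.3 °C

Per-layer cylindrical resistances, series-summed:
R_carbon steel pipe wall = ln(40.6/35)/(2π×50.2×18.2) = 2.585×10^-5 K/W
R_cellular glass = ln(80.6/40.6)/(2π×0.0507×18.2) = 0.1183 K/W
R_outer film = 1/(h_o·2πr_oL) = 1/(6.22×2π×0.0806×18.2) = 0.01744 K/W
R_total = 0.1357 K/W
Q = ΔT/R_total = 21/0.1357
Q = 155 W
T_interface = T_inner + Q·ΣR(inner→interface) = 6 + 155×0.1183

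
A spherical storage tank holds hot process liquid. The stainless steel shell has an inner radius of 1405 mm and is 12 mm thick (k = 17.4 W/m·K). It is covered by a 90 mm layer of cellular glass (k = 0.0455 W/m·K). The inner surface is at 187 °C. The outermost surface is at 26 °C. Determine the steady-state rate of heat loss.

For a spherical shell R = (1/r₁ − 1/r₂)/(4πk); film R = 1/(h·4πr²). In series:
R_stainless steel shell = (1/1.405 − 1/1.417)/(4π×17.4) = 2.757×10^-5 K/W
R_cellular glass = (1/1.417 − 1/1.507)/(4π×0.0455) = 0.07371 K/W
R_total = 0.07374 K/W
Q = ΔT/R_total = 161/0.07374

Q ≈ 2180 W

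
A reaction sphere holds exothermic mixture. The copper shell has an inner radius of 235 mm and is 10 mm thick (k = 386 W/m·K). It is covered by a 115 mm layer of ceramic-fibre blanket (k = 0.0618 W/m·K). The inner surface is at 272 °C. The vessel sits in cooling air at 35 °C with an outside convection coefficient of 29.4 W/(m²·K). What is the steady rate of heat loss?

Radial (spherical) resistances in series:
R_copper shell = (1/0.235 − 1/0.245)/(4π×386) = 3.581×10^-5 K/W
R_ceramic-fibre blanket = (1/0.245 − 1/0.36)/(4π×0.0618) = 1.679 K/W
R_outer film = 1/(h·4πr_o²) = 1/(29.4×4π×0.36²) = 0.02089 K/W
R_total = 1.7 K/W
Q = ΔT/R_total = 237/1.7

Q ≈ 139 W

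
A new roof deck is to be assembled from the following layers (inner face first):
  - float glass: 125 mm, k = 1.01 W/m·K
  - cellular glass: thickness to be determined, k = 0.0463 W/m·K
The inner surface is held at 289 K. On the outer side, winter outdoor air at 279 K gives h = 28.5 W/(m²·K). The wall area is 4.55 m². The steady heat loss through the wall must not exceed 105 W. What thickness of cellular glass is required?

Treating each layer as a thermal resistance in series:
R_float glass = L/(kA) = 0.125/(1.01×4.55) = 0.0272 K/W
R_outer film = 1/(h_o·A) = 1/(28.5×4.55) = 0.007712 K/W
Sum of the known resistances R_other = 0.03491 K/W
Required total resistance R_tot = ΔT/Q_allow = 10/105 = 0.09524 K/W
R_cellular glass = R_tot − R_other = 0.06033 K/W
L = R·k·A = 0.06033×0.0463×4.55

L ≈ 12.7 mm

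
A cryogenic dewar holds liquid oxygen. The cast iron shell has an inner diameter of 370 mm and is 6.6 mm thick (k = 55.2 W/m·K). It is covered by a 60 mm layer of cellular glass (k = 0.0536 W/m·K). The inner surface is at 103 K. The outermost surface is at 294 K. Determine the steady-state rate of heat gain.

Each spherical layer contributes R = (1/r_i − 1/r_o)/(4πk):
R_cast iron shell = (1/0.185 − 1/0.1916)/(4π×55.2) = 2.684×10^-4 K/W
R_cellular glass = (1/0.1916 − 1/0.2516)/(4π×0.0536) = 1.848 K/W
R_total = 1.848 K/W
Q = ΔT/R_total = 191/1.848

Q ≈ 103 W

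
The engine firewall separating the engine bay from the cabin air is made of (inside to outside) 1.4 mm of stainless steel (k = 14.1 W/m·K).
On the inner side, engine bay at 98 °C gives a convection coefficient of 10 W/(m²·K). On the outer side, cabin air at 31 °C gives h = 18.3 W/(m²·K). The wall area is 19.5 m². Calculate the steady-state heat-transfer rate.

Q ≈ 8440 W

Treating each layer as a thermal resistance in series:
R_inner film = 1/(h_i·A) = 1/(10×19.5) = 0.005128 K/W
R_stainless steel = L/(kA) = 0.0014/(14.1×19.5) = 5.092×10^-6 K/W
R_outer film = 1/(h_o·A) = 1/(18.3×19.5) = 0.002802 K/W
R_total = 0.007936 K/W
Q = ΔT / R_total = 67 / 0.007936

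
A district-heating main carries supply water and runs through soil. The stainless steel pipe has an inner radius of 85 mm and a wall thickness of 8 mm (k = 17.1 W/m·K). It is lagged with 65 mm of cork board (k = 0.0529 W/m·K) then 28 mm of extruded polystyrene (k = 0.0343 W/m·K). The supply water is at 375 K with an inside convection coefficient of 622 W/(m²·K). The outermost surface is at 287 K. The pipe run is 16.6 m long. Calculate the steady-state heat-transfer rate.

Q ≈ 620 W

Per-layer cylindrical resistances, series-summed:
R_inner film = 1/(h_i·2πr₁L) = 1/(622×2π×0.085×16.6) = 1.813×10^-4 K/W
R_stainless steel pipe wall = ln(93/85)/(2π×17.1×16.6) = 5.043×10^-5 K/W
R_cork board = ln(158/93)/(2π×0.0529×16.6) = 0.09606 K/W
R_extruded polystyrene = ln(186/158)/(2π×0.0343×16.6) = 0.0456 K/W
R_total = 0.1419 K/W
Q = ΔT/R_total = 88/0.1419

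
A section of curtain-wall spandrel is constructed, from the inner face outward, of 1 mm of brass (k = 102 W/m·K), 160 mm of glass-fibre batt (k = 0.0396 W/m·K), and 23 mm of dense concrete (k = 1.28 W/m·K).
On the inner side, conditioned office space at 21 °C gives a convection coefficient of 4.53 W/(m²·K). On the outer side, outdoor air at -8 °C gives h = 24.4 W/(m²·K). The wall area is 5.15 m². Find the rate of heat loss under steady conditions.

Q ≈ 34.6 W

Using the resistance-network approach (series):
R_inner film = 1/(h_i·A) = 1/(4.53×5.15) = 0.04286 K/W
R_brass = L/(kA) = 0.001/(102×5.15) = 1.904×10^-6 K/W
R_glass-fibre batt = L/(kA) = 0.16/(0.0396×5.15) = 0.7845 K/W
R_dense concrete = L/(kA) = 0.023/(1.28×5.15) = 0.003489 K/W
R_outer film = 1/(h_o·A) = 1/(24.4×5.15) = 0.007958 K/W
R_total = 0.8389 K/W
Q = ΔT / R_total = 29 / 0.8389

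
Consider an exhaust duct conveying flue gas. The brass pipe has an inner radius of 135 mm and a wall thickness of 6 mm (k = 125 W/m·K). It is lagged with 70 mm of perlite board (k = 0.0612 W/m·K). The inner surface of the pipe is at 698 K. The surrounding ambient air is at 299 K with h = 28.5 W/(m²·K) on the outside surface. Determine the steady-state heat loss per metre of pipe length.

For a radial system each layer contributes R = ln(r_out/r_in)/(2πkL); films add R = 1/(hA).
R_brass pipe wall = ln(141/135)/(2π×125×1) = 5.537×10^-5 K/W
R_perlite board = ln(211/141)/(2π×0.0612×1) = 1.048 K/W
R_outer film = 1/(h_o·2πr_oL) = 1/(28.5×2π×0.211×1) = 0.02647 K/W
R_total = 1.075 K/W
Q = ΔT/R_total = 399/1.075

q′ ≈ 371 W/m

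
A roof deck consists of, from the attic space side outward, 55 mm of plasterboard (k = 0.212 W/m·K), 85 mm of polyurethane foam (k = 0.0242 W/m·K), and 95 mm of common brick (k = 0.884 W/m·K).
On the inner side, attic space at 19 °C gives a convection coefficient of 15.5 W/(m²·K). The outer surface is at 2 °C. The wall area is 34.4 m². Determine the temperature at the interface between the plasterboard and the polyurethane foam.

T ≈ 17.6 °C

Using the resistance-network approach (series):
R_inner film = 1/(h_i·A) = 1/(15.5×34.4) = 0.001875 K/W
R_plasterboard = L/(kA) = 0.055/(0.212×34.4) = 0.007542 K/W
R_polyurethane foam = L/(kA) = 0.085/(0.0242×34.4) = 0.1021 K/W
R_common brick = L/(kA) = 0.095/(0.884×34.4) = 0.003124 K/W
R_total = 0.1146 K/W;  Q = ΔT/R_total = 17/0.1146 = 148.3 W
T_interface = T_inner − Q·ΣR(inner→interface) = 19 − 148×0.009417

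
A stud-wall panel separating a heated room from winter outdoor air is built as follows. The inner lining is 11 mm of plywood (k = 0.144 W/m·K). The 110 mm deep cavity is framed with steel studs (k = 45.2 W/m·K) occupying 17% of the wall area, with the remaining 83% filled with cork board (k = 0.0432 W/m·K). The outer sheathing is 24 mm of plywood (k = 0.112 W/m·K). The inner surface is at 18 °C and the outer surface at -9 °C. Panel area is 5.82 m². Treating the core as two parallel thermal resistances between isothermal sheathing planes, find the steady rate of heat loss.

Q ≈ 515 W

Sheathing layers in series; stud and cavity paths in parallel between them.
R_inner = 0.011/(0.144×5.82) = 0.01313 K/W
R_stud  = 0.11/(45.2×0.17×5.82) = 0.00246 K/W
R_cav   = 0.11/(0.0432×0.83×5.82) = 0.5271 K/W
1/R_core = 1/R_stud + 1/R_cav → R_core = 0.002448 K/W
R_outer = 0.024/(0.112×5.82) = 0.03682 K/W
R_total = 0.05239 K/W
Q = ΔT/R_total = 27/0.05239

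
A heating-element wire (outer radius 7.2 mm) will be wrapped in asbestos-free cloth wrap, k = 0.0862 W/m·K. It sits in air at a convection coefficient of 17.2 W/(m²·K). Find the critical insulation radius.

For a cylinder r_cr = k/h = 0.0862/17.2
r_cr = 5.01 mm; since the bare radius (7.2 mm) is above r_cr, any added insulation will reduce heat loss.

r_cr ≈ 5.01 mm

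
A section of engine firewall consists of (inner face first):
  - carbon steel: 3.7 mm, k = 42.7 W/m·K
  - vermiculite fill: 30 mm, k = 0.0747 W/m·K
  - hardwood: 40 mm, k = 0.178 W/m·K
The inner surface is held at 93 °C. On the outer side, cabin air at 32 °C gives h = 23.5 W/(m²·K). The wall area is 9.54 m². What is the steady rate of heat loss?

Thermal resistances in series:
R_carbon steel = L/(kA) = 0.0037/(42.7×9.54) = 9.083×10^-6 K/W
R_vermiculite fill = L/(kA) = 0.03/(0.0747×9.54) = 0.0421 K/W
R_hardwood = L/(kA) = 0.04/(0.178×9.54) = 0.02356 K/W
R_outer film = 1/(h_o·A) = 1/(23.5×9.54) = 0.004461 K/W
R_total = 0.07012 K/W
Q = ΔT / R_total = 61 / 0.07012

Q ≈ 870 W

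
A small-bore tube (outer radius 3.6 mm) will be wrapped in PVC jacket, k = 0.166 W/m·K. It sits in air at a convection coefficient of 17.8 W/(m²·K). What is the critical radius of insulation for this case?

r_cr ≈ 9.33 mm

For a cylinder r_cr = k/h = 0.166/17.8
r_cr = 9.33 mm; since the bare radius (3.6 mm) is below r_cr, adding a thin layer of insulation will *increase* heat loss.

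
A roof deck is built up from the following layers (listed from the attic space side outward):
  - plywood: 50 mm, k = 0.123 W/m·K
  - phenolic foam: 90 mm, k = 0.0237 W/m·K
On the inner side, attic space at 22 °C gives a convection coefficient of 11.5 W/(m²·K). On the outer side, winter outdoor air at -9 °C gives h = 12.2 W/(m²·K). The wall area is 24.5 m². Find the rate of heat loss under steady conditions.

Series thermal resistances:
R_inner film = 1/(h_i·A) = 1/(11.5×24.5) = 0.003549 K/W
R_plywood = L/(kA) = 0.05/(0.123×24.5) = 0.01659 K/W
R_phenolic foam = L/(kA) = 0.09/(0.0237×24.5) = 0.155 K/W
R_outer film = 1/(h_o·A) = 1/(12.2×24.5) = 0.003346 K/W
R_total = 0.1785 K/W
Q = ΔT / R_total = 31 / 0.1785

Q ≈ 174 W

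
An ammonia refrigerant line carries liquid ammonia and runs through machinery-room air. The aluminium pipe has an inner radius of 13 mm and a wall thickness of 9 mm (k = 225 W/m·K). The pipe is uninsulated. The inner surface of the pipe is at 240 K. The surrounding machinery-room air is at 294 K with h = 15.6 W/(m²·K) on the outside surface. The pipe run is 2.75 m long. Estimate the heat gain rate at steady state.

Cylindrical conduction, so R = ln(r₂/r₁)/(2πkL) per layer, in series:
R_aluminium pipe wall = ln(22/13)/(2π×225×2.75) = 1.353×10^-4 K/W
R_outer film = 1/(h_o·2πr_oL) = 1/(15.6×2π×0.022×2.75) = 0.1686 K/W
R_total = 0.1688 K/W
Q = ΔT/R_total = 54/0.1688

Q ≈ 320 W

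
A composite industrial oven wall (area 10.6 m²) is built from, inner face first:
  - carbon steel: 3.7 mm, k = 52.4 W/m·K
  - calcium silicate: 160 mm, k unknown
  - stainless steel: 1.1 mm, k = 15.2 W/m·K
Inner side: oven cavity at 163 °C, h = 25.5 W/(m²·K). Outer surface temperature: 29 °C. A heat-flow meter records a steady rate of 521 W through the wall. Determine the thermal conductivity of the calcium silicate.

k ≈ 0.0595 W/(m·K)

Using the resistance-network approach (series):
R_inner film = 1/(h_i·A) = 1/(25.5×10.6) = 0.0037 K/W
R_carbon steel = L/(kA) = 0.0037/(52.4×10.6) = 6.661×10^-6 K/W
R_stainless steel = L/(kA) = 0.0011/(15.2×10.6) = 6.827×10^-6 K/W
Sum of known resistances R_other = 0.003713 K/W
Total R = ΔT/Q = 134/521 = 0.2572 K/W
R_calcium silicate = R_total − R_other = 0.2535 K/W
k = L/(R·A) = 0.16/(0.2535×10.6)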